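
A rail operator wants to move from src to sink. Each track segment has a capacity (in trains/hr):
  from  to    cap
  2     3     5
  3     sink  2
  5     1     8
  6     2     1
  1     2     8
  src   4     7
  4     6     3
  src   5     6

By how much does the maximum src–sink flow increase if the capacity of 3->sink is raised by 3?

Original max flow = 2.
After raising cap(3->sink), augmenting paths through that edge carry 3 more units.
New max flow = 5. Increase = 3.

3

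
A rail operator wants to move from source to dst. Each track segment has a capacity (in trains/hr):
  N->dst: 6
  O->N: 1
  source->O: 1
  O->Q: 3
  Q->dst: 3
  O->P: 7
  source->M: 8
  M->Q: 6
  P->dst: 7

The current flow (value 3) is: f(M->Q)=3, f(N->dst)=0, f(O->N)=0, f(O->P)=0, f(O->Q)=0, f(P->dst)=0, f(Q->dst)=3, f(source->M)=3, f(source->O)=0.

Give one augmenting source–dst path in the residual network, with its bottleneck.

source->O->P->dst, bottleneck 1

Residual along source->O->P->dst: source->O: 1, O->P: 7, P->dst: 7.
Bottleneck = min = 1.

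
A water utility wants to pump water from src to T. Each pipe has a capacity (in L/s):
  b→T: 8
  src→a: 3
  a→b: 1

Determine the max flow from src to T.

1

Augment src→a→b→T: bottleneck 1. Total 1.
No augmenting path remains in the residual graph.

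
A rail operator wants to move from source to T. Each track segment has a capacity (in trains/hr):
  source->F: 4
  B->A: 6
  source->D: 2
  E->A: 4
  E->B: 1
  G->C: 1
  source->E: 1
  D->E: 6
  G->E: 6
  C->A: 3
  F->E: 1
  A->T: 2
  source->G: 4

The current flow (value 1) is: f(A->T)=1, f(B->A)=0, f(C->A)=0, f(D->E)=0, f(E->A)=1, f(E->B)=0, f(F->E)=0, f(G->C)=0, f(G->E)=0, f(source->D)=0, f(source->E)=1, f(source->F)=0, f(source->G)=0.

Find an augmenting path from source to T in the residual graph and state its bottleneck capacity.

Residual along source->F->E->A->T: source->F: 4, F->E: 1, E->A: 3, A->T: 1.
Bottleneck = min = 1.

source->F->E->A->T, bottleneck 1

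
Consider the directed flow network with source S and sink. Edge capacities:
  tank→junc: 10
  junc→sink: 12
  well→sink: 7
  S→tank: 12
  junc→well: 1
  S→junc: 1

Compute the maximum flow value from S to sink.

Augment S→junc→sink: bottleneck 1. Total 1.
Augment S→tank→junc→sink: bottleneck 10. Total 11.
No augmenting path remains in the residual graph.

11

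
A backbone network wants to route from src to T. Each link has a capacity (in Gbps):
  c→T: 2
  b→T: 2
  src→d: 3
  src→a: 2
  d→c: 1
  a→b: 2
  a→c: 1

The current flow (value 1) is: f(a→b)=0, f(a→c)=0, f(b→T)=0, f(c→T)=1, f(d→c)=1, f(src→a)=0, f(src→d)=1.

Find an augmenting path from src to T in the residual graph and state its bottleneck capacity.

src→a→c→T, bottleneck 1

Residual along src→a→c→T: src→a: 2, a→c: 1, c→T: 1.
Bottleneck = min = 1.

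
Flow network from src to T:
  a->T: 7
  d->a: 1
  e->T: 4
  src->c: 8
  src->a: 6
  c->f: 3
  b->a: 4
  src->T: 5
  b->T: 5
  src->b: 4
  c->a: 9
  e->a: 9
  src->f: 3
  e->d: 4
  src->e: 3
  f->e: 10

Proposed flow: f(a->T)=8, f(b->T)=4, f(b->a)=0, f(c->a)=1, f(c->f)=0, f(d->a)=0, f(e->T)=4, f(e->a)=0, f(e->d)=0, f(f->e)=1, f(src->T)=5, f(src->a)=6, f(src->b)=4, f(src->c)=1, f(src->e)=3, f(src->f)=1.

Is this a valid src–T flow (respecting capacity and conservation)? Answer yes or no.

Capacity violated on a->T: flow 8 > capacity 7.

No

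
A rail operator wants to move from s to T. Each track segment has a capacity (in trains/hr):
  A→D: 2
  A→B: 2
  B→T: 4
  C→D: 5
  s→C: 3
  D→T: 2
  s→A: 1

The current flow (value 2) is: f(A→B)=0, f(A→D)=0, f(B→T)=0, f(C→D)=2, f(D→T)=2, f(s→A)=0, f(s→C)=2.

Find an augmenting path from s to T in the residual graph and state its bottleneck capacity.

s→A→B→T, bottleneck 1

Residual along s→A→B→T: s→A: 1, A→B: 2, B→T: 4.
Bottleneck = min = 1.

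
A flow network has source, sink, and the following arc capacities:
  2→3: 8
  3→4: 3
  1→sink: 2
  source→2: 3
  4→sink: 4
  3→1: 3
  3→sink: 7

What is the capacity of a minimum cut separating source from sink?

3

Max flow = 3 (via 1 augmenting path).
In the residual at optimum, the set reachable from source is {source}.
Cut edges: source→2 (cap 3). Sum = 3.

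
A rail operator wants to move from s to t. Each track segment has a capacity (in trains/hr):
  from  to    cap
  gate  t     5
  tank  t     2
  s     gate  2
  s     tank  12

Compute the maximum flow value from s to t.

4

Augment s->gate->t: bottleneck 2. Total 2.
Augment s->tank->t: bottleneck 2. Total 4.
No augmenting path remains in the residual graph.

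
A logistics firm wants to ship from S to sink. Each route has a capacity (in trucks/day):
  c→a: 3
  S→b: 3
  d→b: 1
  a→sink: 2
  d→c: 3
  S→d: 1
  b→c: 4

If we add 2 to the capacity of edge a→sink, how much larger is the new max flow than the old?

Original max flow = 2.
After raising cap(a→sink), augmenting paths through that edge carry 1 more unit.
New max flow = 3. Increase = 1.

1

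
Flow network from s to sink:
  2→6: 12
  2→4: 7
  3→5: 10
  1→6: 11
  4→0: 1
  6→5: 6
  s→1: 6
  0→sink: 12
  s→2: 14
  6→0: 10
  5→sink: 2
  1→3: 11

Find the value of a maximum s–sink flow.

Augment s→2→4→0→sink: bottleneck 1. Total 1.
Augment s→2→6→0→sink: bottleneck 10. Total 11.
Augment s→2→6→5→sink: bottleneck 2. Total 13.
No augmenting path remains in the residual graph.

13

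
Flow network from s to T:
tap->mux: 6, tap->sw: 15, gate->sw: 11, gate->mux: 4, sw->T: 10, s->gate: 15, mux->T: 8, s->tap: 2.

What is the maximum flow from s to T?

16

Augment s->gate->sw->T: bottleneck 10. Total 10.
Augment s->gate->mux->T: bottleneck 4. Total 14.
Augment s->tap->mux->T: bottleneck 2. Total 16.
No augmenting path remains in the residual graph.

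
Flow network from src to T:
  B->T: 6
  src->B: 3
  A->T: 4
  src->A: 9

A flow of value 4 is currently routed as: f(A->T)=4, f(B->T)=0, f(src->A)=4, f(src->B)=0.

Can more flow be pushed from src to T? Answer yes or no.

Residual path src->B->T has bottleneck 3 > 0.
Pushing 3 along it raises the flow to 7, so the given flow is not maximum.

Yes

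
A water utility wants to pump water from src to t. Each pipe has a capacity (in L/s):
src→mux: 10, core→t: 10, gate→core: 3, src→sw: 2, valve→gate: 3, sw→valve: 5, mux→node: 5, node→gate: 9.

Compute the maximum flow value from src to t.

Augment src→mux→node→gate→core→t: bottleneck 3. Total 3.
No augmenting path remains in the residual graph.

3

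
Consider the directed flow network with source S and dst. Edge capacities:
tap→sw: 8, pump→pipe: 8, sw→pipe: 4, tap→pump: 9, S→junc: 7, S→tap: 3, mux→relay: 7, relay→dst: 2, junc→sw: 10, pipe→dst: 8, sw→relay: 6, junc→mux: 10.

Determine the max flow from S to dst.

9

Augment S→tap→pump→pipe→dst: bottleneck 3. Total 3.
Augment S→junc→sw→pipe→dst: bottleneck 4. Total 7.
Augment S→junc→sw→relay→dst: bottleneck 2. Total 9.
No augmenting path remains in the residual graph.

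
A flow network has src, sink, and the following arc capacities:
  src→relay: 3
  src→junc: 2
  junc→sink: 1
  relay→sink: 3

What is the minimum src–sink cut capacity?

4

Max flow = 4 (via 2 augmenting paths).
In the residual at optimum, the set reachable from src is {junc, src}.
Cut edges: src→relay (cap 3), junc→sink (cap 1). Sum = 4.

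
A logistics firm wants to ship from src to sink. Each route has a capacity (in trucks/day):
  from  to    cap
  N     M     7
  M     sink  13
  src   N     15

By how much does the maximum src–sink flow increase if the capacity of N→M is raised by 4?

Original max flow = 7.
After raising cap(N→M), augmenting paths through that edge carry 4 more units.
New max flow = 11. Increase = 4.

4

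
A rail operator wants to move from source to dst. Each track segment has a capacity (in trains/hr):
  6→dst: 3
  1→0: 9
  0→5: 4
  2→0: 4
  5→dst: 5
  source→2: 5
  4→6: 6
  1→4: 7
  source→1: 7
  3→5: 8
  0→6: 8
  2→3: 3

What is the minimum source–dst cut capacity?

Max flow = 8 (via 3 augmenting paths).
In the residual at optimum, the set reachable from source is {0, 1, 2, 3, 4, 5, 6, source}.
Cut edges: 5→dst (cap 5), 6→dst (cap 3). Sum = 8.

8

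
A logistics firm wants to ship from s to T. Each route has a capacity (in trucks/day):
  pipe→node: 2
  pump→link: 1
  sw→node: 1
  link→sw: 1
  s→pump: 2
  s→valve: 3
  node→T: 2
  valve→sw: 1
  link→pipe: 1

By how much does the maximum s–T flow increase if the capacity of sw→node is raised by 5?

Original max flow = 2.
Edge sw→node does not cross the min cut (source side {pump, s, valve}), so extra capacity there cannot help.
New max flow = 2. Increase = 0.

0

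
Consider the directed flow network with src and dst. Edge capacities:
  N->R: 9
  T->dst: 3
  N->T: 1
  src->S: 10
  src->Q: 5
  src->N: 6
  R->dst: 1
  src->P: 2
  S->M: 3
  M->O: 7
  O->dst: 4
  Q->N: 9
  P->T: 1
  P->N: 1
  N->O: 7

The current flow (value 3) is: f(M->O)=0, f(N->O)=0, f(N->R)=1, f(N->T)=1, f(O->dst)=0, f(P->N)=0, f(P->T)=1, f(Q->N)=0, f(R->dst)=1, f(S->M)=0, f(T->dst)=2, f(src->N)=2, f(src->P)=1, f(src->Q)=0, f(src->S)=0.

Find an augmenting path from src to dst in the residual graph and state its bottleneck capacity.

src->N->O->dst, bottleneck 4

Residual along src->N->O->dst: src->N: 4, N->O: 7, O->dst: 4.
Bottleneck = min = 4.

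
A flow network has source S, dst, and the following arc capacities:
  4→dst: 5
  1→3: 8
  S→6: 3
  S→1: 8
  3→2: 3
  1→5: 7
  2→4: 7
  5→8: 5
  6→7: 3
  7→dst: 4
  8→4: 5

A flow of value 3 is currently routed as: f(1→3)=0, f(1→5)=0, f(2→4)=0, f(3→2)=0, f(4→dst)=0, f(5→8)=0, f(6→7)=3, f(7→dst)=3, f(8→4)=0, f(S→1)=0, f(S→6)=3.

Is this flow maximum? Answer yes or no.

No

Residual path S→1→5→8→4→dst has bottleneck 5 > 0.
Pushing 5 along it raises the flow to 8, so the given flow is not maximum.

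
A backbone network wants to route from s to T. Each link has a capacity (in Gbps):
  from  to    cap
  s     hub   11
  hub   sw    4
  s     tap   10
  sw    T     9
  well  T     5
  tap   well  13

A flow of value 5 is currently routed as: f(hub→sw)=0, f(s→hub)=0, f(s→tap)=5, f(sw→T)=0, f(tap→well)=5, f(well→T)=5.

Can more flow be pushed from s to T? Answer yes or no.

Yes

Residual path s→hub→sw→T has bottleneck 4 > 0.
Pushing 4 along it raises the flow to 9, so the given flow is not maximum.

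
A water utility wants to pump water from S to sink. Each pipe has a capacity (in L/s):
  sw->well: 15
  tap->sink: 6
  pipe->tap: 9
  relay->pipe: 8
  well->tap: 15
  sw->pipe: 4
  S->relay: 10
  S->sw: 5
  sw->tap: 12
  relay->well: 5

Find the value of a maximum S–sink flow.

Augment S->sw->tap->sink: bottleneck 5. Total 5.
Augment S->relay->well->tap->sink: bottleneck 1. Total 6.
No augmenting path remains in the residual graph.

6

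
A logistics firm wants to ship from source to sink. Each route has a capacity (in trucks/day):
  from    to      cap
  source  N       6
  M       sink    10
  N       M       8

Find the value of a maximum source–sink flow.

Augment source→N→M→sink: bottleneck 6. Total 6.
No augmenting path remains in the residual graph.

6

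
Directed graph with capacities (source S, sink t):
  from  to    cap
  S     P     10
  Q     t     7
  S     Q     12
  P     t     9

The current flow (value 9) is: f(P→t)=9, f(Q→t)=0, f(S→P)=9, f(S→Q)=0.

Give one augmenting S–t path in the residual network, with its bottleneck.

S→Q→t, bottleneck 7

Residual along S→Q→t: S→Q: 12, Q→t: 7.
Bottleneck = min = 7.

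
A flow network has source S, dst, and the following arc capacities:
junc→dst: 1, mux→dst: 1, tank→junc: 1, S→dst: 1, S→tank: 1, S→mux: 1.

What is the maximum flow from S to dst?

3

Augment S→dst: bottleneck 1. Total 1.
Augment S→mux→dst: bottleneck 1. Total 2.
Augment S→tank→junc→dst: bottleneck 1. Total 3.
No augmenting path remains in the residual graph.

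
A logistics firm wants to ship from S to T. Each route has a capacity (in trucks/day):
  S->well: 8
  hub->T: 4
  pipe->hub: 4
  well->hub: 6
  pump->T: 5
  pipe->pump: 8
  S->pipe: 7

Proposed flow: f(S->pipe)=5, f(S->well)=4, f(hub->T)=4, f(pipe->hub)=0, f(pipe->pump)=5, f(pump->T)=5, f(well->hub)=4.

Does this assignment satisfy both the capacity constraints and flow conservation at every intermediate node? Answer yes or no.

Yes

Every edge has 0 ≤ f(e) ≤ cap(e).
At each intermediate node, inflow equals outflow.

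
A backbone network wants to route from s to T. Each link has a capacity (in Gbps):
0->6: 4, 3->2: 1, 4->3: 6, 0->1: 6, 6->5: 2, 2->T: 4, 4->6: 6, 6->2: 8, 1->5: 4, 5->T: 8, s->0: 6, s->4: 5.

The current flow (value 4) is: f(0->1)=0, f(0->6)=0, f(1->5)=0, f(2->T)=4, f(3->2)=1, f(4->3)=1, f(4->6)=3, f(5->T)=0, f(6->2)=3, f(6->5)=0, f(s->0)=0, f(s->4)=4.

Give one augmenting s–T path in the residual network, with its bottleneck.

Residual along s->4->6->5->T: s->4: 1, 4->6: 3, 6->5: 2, 5->T: 8.
Bottleneck = min = 1.

s->4->6->5->T, bottleneck 1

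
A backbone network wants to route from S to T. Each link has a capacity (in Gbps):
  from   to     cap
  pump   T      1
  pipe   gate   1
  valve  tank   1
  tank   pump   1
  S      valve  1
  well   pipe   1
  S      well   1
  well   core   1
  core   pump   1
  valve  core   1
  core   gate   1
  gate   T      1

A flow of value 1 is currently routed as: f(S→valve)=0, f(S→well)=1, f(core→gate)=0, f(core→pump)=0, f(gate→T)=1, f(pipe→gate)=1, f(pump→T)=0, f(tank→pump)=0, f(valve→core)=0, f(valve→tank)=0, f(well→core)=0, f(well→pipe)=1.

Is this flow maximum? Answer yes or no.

Residual path S→valve→core→pump→T has bottleneck 1 > 0.
Pushing 1 along it raises the flow to 2, so the given flow is not maximum.

No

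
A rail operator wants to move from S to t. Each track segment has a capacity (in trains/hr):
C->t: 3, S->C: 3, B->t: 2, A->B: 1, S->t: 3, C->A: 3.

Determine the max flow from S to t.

Augment S->t: bottleneck 3. Total 3.
Augment S->C->t: bottleneck 3. Total 6.
No augmenting path remains in the residual graph.

6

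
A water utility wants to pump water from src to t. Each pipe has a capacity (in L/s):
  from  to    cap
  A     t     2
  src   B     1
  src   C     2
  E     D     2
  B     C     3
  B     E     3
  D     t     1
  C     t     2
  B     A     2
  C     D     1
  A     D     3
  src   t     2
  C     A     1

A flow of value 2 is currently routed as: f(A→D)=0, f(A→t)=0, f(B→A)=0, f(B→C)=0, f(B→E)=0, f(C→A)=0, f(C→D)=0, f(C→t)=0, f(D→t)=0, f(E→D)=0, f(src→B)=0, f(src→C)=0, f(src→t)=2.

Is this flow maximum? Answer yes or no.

No

Residual path src→C→t has bottleneck 2 > 0.
Pushing 2 along it raises the flow to 4, so the given flow is not maximum.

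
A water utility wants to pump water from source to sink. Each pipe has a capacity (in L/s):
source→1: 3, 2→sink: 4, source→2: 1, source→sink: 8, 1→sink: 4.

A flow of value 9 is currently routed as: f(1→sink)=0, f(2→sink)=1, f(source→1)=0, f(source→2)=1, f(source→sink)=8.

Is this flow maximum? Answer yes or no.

Residual path source→1→sink has bottleneck 3 > 0.
Pushing 3 along it raises the flow to 12, so the given flow is not maximum.

No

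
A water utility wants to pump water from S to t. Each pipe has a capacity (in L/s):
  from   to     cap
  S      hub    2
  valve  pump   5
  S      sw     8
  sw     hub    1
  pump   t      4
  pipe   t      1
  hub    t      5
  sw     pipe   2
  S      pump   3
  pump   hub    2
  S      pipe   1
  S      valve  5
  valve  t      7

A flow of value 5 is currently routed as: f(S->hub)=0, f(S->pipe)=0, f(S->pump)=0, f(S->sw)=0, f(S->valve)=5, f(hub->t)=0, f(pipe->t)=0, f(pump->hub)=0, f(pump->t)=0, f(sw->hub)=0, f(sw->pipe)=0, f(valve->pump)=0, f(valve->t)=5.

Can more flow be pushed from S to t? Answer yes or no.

Yes

Residual path S->pump->t has bottleneck 3 > 0.
Pushing 3 along it raises the flow to 8, so the given flow is not maximum.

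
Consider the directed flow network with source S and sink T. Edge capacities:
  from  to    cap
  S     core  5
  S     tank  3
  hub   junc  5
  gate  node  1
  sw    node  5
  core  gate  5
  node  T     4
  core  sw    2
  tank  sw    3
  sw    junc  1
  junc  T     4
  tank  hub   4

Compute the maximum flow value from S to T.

Augment S->core->gate->node->T: bottleneck 1. Total 1.
Augment S->core->sw->node->T: bottleneck 2. Total 3.
Augment S->tank->sw->node->T: bottleneck 1. Total 4.
Augment S->tank->sw->junc->T: bottleneck 1. Total 5.
Augment S->tank->hub->junc->T: bottleneck 1. Total 6.
No augmenting path remains in the residual graph.

6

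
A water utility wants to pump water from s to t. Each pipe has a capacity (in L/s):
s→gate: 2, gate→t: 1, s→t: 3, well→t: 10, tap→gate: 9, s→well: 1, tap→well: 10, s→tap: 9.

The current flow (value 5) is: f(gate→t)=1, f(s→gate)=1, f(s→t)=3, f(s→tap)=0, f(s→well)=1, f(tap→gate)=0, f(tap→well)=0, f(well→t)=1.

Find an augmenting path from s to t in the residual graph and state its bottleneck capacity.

s→tap→well→t, bottleneck 9

Residual along s→tap→well→t: s→tap: 9, tap→well: 10, well→t: 9.
Bottleneck = min = 9.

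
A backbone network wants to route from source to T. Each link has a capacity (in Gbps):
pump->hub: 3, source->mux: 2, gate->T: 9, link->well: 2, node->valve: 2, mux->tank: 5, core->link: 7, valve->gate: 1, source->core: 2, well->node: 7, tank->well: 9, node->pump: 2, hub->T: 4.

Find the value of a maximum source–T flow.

Augment source->mux->tank->well->node->pump->hub->T: bottleneck 2. Total 2.
Augment source->core->link->well->node->valve->gate->T: bottleneck 1. Total 3.
No augmenting path remains in the residual graph.

3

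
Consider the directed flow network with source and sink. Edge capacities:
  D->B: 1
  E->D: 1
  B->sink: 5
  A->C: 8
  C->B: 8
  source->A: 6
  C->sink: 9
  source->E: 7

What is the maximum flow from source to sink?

Augment source->A->C->sink: bottleneck 6. Total 6.
Augment source->E->D->B->sink: bottleneck 1. Total 7.
No augmenting path remains in the residual graph.

7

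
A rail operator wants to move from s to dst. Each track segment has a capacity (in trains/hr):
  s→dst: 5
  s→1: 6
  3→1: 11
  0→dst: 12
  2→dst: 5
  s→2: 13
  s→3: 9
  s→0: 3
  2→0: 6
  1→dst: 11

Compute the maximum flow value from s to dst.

30

Augment s→dst: bottleneck 5. Total 5.
Augment s→2→dst: bottleneck 5. Total 10.
Augment s→0→dst: bottleneck 3. Total 13.
Augment s→1→dst: bottleneck 6. Total 19.
Augment s→2→0→dst: bottleneck 6. Total 25.
Augment s→3→1→dst: bottleneck 5. Total 30.
No augmenting path remains in the residual graph.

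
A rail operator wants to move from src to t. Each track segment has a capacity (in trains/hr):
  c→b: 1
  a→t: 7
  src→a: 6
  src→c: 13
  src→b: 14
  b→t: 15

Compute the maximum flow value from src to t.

Augment src→a→t: bottleneck 6. Total 6.
Augment src→b→t: bottleneck 14. Total 20.
Augment src→c→b→t: bottleneck 1. Total 21.
No augmenting path remains in the residual graph.

21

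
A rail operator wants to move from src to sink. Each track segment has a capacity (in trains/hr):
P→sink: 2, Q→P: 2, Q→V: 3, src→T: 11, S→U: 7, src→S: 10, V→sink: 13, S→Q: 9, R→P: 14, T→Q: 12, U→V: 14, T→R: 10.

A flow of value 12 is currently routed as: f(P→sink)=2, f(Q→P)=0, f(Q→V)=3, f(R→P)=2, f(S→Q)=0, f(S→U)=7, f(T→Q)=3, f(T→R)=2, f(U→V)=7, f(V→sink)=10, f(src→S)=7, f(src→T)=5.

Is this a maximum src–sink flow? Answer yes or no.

Residual reachable from src: {P, Q, R, S, T, src}; sink is not reachable.
Saturated cut: S→U, Q→V, P→sink with total capacity 12 = current flow value. Flow is maximum.

Yes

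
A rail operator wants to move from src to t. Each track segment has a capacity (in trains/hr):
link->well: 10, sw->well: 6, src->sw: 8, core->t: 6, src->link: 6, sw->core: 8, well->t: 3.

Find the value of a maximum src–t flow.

9

Augment src->sw->core->t: bottleneck 6. Total 6.
Augment src->sw->well->t: bottleneck 2. Total 8.
Augment src->link->well->t: bottleneck 1. Total 9.
No augmenting path remains in the residual graph.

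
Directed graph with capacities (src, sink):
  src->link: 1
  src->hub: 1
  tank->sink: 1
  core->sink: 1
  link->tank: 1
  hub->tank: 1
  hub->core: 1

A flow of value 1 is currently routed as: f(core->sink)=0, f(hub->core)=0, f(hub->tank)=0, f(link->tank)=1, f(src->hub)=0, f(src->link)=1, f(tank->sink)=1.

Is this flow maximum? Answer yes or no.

No

Residual path src->hub->core->sink has bottleneck 1 > 0.
Pushing 1 along it raises the flow to 2, so the given flow is not maximum.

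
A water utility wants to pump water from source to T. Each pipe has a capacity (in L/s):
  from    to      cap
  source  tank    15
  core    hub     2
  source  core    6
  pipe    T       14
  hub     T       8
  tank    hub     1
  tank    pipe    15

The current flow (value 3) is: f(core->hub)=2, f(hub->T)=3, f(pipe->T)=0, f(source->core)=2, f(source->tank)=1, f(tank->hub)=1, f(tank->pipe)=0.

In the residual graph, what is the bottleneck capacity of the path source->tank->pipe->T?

14

Residual capacities along the path: source->tank: 14, tank->pipe: 15, pipe->T: 14.
Minimum is 14.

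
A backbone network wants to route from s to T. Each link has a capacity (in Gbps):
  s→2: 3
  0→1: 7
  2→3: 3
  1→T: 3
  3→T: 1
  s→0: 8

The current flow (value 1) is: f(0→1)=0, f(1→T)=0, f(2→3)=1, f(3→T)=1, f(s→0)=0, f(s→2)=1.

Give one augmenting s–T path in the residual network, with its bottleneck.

s→0→1→T, bottleneck 3

Residual along s→0→1→T: s→0: 8, 0→1: 7, 1→T: 3.
Bottleneck = min = 3.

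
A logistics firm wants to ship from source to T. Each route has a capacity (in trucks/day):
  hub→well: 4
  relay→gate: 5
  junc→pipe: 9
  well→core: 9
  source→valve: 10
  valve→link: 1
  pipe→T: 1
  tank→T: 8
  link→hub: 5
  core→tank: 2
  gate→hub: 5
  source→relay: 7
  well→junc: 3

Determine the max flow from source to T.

3

Augment source→relay→gate→hub→well→core→tank→T: bottleneck 2. Total 2.
Augment source→relay→gate→hub→well→junc→pipe→T: bottleneck 1. Total 3.
No augmenting path remains in the residual graph.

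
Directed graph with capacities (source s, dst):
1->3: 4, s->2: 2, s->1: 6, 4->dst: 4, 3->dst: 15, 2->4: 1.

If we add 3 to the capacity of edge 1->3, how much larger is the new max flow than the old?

2

Original max flow = 5.
After raising cap(1->3), augmenting paths through that edge carry 2 more units.
New max flow = 7. Increase = 2.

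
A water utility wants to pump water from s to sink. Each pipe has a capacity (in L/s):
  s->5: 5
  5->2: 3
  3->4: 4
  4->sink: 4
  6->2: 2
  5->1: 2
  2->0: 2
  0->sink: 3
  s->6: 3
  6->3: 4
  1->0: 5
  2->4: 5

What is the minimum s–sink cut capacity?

Max flow = 7 (via 4 augmenting paths).
In the residual at optimum, the set reachable from s is {0, 1, 2, 3, 4, 5, 6, s}.
Cut edges: 0->sink (cap 3), 4->sink (cap 4). Sum = 7.

7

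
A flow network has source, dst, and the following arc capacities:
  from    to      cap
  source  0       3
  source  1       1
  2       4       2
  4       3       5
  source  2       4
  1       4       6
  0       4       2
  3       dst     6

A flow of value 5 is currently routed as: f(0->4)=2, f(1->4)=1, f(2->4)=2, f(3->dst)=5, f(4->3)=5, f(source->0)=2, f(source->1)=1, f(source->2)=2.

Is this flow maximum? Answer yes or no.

Yes

Residual reachable from source: {0, 2, source}; dst is not reachable.
Saturated cut: source->1, 2->4, 0->4 with total capacity 5 = current flow value. Flow is maximum.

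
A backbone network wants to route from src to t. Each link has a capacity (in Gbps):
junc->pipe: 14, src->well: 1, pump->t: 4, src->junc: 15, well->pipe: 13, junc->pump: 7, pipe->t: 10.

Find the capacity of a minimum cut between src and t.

Max flow = 14 (via 2 augmenting paths).
In the residual at optimum, the set reachable from src is {junc, pipe, pump, src, well}.
Cut edges: pump->t (cap 4), pipe->t (cap 10). Sum = 14.

14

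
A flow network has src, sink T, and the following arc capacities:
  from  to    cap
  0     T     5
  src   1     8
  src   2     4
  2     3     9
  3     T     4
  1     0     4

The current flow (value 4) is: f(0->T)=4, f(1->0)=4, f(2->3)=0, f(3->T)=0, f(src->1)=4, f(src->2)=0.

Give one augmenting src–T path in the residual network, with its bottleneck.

src->2->3->T, bottleneck 4

Residual along src->2->3->T: src->2: 4, 2->3: 9, 3->T: 4.
Bottleneck = min = 4.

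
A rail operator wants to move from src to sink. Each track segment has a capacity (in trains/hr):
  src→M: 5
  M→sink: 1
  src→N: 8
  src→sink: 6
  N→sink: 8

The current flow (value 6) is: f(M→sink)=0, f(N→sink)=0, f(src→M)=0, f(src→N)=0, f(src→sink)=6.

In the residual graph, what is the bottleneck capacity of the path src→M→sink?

1

Residual capacities along the path: src→M: 5, M→sink: 1.
Minimum is 1.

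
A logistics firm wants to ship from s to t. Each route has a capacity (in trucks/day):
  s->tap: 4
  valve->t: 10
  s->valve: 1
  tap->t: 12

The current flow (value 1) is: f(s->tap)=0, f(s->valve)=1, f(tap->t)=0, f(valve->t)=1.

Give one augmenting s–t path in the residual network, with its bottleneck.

s->tap->t, bottleneck 4

Residual along s->tap->t: s->tap: 4, tap->t: 12.
Bottleneck = min = 4.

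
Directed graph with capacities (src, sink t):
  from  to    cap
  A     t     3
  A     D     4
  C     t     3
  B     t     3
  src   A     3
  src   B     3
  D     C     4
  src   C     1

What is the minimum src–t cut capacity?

Max flow = 7 (via 3 augmenting paths).
In the residual at optimum, the set reachable from src is {src}.
Cut edges: src→A (cap 3), src→C (cap 1), src→B (cap 3). Sum = 7.

7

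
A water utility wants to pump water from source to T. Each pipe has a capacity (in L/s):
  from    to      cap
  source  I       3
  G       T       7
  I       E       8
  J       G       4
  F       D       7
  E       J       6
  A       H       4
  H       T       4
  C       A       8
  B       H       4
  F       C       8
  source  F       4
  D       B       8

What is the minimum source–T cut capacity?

Max flow = 7 (via 2 augmenting paths).
In the residual at optimum, the set reachable from source is {source}.
Cut edges: source->F (cap 4), source->I (cap 3). Sum = 7.

7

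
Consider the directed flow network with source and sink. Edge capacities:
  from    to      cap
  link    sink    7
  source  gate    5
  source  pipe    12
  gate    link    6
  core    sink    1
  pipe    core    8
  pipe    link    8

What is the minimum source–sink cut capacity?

8

Max flow = 8 (via 2 augmenting paths).
In the residual at optimum, the set reachable from source is {core, gate, link, pipe, source}.
Cut edges: core→sink (cap 1), link→sink (cap 7). Sum = 8.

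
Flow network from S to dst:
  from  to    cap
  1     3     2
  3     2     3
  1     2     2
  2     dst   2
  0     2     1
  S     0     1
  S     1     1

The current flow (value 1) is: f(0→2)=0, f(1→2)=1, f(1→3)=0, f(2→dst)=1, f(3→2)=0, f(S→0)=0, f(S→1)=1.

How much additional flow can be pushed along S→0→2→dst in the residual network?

1

Residual capacities along the path: S→0: 1, 0→2: 1, 2→dst: 1.
Minimum is 1.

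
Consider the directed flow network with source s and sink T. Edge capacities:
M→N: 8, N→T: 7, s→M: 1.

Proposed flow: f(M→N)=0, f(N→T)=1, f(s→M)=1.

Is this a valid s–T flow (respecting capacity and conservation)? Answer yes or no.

No

Conservation fails at M: inflow 1 ≠ outflow 0.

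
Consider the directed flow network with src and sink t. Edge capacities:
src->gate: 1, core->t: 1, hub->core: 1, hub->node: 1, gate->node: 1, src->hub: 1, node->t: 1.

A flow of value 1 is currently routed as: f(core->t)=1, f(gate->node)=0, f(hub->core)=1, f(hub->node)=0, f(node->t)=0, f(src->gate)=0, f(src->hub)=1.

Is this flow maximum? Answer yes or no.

No

Residual path src->gate->node->t has bottleneck 1 > 0.
Pushing 1 along it raises the flow to 2, so the given flow is not maximum.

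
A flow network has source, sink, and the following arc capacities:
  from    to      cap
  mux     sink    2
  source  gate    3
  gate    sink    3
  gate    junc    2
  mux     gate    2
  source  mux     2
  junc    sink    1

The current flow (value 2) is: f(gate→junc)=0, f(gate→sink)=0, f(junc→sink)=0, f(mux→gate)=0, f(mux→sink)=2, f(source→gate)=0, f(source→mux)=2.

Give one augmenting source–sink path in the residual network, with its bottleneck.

source→gate→sink, bottleneck 3

Residual along source→gate→sink: source→gate: 3, gate→sink: 3.
Bottleneck = min = 3.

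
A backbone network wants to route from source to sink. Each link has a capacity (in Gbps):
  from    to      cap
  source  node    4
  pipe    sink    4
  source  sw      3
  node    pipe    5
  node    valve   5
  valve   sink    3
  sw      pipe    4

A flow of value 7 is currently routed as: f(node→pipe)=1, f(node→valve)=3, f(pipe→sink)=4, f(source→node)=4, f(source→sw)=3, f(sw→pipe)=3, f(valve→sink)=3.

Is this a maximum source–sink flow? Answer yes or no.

Yes

Residual reachable from source: {source}; sink is not reachable.
Saturated cut: source→node, source→sw with total capacity 7 = current flow value. Flow is maximum.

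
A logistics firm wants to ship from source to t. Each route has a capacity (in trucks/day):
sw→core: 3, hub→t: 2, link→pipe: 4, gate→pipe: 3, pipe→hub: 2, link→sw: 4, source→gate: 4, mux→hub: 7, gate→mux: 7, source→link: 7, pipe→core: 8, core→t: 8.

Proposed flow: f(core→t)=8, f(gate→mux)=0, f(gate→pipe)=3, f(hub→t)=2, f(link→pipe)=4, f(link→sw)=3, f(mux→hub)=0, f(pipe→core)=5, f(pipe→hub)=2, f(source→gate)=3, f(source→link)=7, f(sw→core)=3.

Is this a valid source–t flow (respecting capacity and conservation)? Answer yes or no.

Yes

Every edge has 0 ≤ f(e) ≤ cap(e).
At each intermediate node, inflow equals outflow.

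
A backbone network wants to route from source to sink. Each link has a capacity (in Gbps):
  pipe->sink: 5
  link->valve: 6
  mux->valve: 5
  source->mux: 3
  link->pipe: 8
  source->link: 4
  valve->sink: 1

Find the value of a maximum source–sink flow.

Augment source->mux->valve->sink: bottleneck 1. Total 1.
Augment source->link->pipe->sink: bottleneck 4. Total 5.
No augmenting path remains in the residual graph.

5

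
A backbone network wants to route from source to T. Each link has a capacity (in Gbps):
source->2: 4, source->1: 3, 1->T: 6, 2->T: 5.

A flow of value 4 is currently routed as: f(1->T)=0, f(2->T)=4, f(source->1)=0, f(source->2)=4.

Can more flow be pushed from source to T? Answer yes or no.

Residual path source->1->T has bottleneck 3 > 0.
Pushing 3 along it raises the flow to 7, so the given flow is not maximum.

Yes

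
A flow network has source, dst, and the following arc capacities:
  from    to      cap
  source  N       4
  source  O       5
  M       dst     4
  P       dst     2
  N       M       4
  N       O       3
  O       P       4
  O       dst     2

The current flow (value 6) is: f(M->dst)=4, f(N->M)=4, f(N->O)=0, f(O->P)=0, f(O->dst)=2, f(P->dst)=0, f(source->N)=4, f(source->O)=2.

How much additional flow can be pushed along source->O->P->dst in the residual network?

Residual capacities along the path: source->O: 3, O->P: 4, P->dst: 2.
Minimum is 2.

2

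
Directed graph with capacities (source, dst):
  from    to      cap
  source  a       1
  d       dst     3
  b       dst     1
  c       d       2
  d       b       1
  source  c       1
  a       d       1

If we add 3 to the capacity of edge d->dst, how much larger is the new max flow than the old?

Original max flow = 2.
Edge d->dst does not cross the min cut (source side {source}), so extra capacity there cannot help.
New max flow = 2. Increase = 0.

0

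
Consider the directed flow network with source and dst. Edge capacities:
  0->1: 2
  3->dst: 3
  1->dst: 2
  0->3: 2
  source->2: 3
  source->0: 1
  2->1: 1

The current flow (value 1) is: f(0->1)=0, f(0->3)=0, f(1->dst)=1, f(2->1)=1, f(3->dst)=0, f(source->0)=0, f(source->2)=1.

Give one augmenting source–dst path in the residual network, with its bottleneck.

Residual along source->0->1->dst: source->0: 1, 0->1: 2, 1->dst: 1.
Bottleneck = min = 1.

source->0->1->dst, bottleneck 1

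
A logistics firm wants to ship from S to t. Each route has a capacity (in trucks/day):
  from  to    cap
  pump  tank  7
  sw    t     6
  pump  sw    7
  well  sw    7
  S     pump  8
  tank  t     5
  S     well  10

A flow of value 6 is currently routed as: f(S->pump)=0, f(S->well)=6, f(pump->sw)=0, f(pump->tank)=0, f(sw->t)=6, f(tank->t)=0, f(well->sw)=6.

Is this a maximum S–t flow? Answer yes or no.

No

Residual path S->pump->tank->t has bottleneck 5 > 0.
Pushing 5 along it raises the flow to 11, so the given flow is not maximum.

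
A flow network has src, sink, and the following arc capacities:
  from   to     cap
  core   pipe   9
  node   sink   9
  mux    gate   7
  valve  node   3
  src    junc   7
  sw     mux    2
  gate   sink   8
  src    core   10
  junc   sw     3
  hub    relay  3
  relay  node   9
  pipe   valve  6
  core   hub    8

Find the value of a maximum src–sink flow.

Augment src->core->hub->relay->node->sink: bottleneck 3. Total 3.
Augment src->core->pipe->valve->node->sink: bottleneck 3. Total 6.
Augment src->junc->sw->mux->gate->sink: bottleneck 2. Total 8.
No augmenting path remains in the residual graph.

8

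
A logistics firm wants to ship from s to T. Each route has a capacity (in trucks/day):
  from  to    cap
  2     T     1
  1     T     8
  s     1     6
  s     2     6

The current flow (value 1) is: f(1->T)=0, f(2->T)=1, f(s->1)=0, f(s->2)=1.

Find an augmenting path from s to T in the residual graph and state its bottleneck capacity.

s->1->T, bottleneck 6

Residual along s->1->T: s->1: 6, 1->T: 8.
Bottleneck = min = 6.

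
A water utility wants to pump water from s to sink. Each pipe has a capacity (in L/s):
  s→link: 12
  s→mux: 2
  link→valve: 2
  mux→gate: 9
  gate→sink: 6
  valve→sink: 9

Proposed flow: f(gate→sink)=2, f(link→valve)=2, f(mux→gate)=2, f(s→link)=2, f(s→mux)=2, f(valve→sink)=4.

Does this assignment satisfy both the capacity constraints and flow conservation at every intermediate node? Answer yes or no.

No

Conservation fails at valve: inflow 2 ≠ outflow 4.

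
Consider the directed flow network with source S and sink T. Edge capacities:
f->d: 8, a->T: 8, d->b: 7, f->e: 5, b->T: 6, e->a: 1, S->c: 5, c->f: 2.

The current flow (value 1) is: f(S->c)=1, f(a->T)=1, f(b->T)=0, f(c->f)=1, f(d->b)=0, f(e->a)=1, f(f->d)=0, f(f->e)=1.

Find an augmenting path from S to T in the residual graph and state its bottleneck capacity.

S->c->f->d->b->T, bottleneck 1

Residual along S->c->f->d->b->T: S->c: 4, c->f: 1, f->d: 8, d->b: 7, b->T: 6.
Bottleneck = min = 1.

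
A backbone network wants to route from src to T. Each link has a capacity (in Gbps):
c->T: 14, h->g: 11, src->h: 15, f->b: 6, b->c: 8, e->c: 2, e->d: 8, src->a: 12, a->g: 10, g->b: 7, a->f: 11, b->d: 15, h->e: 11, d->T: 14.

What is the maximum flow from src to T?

Augment src->h->e->d->T: bottleneck 8. Total 8.
Augment src->h->e->c->T: bottleneck 2. Total 10.
Augment src->h->g->b->c->T: bottleneck 5. Total 15.
Augment src->a->g->b->c->T: bottleneck 2. Total 17.
Augment src->a->f->b->c->T: bottleneck 1. Total 18.
Augment src->a->f->b->d->T: bottleneck 5. Total 23.
No augmenting path remains in the residual graph.

23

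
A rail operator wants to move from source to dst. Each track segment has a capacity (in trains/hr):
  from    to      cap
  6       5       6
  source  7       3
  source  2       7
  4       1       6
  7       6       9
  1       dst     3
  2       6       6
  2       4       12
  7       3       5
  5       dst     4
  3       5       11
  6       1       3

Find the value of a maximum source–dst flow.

7

Augment source→2→4→1→dst: bottleneck 3. Total 3.
Augment source→2→6→5→dst: bottleneck 4. Total 7.
No augmenting path remains in the residual graph.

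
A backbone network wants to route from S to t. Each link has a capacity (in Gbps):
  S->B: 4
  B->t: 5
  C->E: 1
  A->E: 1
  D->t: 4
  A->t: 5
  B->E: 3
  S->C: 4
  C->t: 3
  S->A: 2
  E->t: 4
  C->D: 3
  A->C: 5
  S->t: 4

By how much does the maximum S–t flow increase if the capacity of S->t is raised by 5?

5

Original max flow = 14.
After raising cap(S->t), augmenting paths through that edge carry 5 more units.
New max flow = 19. Increase = 5.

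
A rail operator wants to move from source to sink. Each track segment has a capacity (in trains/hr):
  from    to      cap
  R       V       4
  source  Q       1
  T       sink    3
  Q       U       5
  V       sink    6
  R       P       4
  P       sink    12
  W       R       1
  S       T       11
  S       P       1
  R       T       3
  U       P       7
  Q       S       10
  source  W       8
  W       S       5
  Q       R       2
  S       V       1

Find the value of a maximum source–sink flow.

7

Augment source→Q→S→P→sink: bottleneck 1. Total 1.
Augment source→W→S→V→sink: bottleneck 1. Total 2.
Augment source→W→S→T→sink: bottleneck 3. Total 5.
Augment source→W→R→V→sink: bottleneck 1. Total 6.
Augment source→W→S→Q→U→P→sink: bottleneck 1. Total 7.
No augmenting path remains in the residual graph.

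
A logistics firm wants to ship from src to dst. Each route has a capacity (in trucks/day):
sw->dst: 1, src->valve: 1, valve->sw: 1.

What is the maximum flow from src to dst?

Augment src->valve->sw->dst: bottleneck 1. Total 1.
No augmenting path remains in the residual graph.

1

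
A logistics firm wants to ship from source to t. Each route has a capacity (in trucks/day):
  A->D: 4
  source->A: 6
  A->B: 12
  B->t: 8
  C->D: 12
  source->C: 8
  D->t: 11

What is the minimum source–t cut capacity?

Max flow = 14 (via 3 augmenting paths).
In the residual at optimum, the set reachable from source is {source}.
Cut edges: source->C (cap 8), source->A (cap 6). Sum = 14.

14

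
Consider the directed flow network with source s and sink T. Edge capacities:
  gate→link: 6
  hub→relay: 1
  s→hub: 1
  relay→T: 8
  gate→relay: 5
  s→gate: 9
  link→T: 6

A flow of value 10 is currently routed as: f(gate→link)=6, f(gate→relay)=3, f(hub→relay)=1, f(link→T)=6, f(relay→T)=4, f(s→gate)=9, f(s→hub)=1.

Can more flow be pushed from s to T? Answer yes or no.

Residual reachable from s: {s}; T is not reachable.
Saturated cut: s→gate, s→hub with total capacity 10 = current flow value. Flow is maximum.

No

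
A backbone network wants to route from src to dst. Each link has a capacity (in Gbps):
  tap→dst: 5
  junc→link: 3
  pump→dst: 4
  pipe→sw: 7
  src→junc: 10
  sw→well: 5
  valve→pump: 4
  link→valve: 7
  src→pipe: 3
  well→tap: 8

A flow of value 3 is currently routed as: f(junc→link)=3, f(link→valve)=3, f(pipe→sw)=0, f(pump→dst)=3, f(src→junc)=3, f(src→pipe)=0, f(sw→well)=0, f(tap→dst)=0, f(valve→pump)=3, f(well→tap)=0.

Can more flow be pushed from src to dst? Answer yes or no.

Yes

Residual path src→pipe→sw→well→tap→dst has bottleneck 3 > 0.
Pushing 3 along it raises the flow to 6, so the given flow is not maximum.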